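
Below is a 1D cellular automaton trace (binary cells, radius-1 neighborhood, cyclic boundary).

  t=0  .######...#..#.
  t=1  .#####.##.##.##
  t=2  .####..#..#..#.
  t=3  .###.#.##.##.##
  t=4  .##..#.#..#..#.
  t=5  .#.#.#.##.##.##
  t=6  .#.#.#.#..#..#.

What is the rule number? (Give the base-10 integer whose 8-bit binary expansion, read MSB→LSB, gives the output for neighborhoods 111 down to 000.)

157

  ### -> #   bit 7 = 1  t=0,i=2
  ##. -> .   bit 6 = 0  t=0,i=6
  #.# -> .   bit 5 = 0  t=1,i=0
  #.. -> #   bit 4 = 1  t=0,i=7
  .## -> #   bit 3 = 1  t=0,i=1
  .#. -> #   bit 2 = 1  t=0,i=10
  ..# -> .   bit 1 = 0  t=0,i=0
  ... -> #   bit 0 = 1  t=0,i=8
  bits 10011101 = 157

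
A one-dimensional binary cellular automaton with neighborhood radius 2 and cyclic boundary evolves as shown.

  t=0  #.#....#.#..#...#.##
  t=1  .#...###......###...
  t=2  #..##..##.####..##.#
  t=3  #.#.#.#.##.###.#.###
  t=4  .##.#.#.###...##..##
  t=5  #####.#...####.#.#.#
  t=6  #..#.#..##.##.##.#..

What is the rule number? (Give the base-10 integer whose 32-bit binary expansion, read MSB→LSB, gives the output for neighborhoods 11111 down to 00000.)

1567273007

  #####|.  b31=0 t=5,i=1
  ####.|#  b30=1 t=2,i=12
  ###.#|.  b29=0 t=0,i=0
  ###..|#  b28=1 t=1,i=7
  ##.##|#  b27=1 t=2,i=9
  ##.#.|#  b26=1 t=0,i=1
  ##..#|.  b25=0 t=2,i=1
  ##...|#  b24=1 t=1,i=8
  #.###|.  b23=0 t=0,i=18
  #.##.|#  b22=1 t=2,i=19
  #.#.#|#  b21=1 t=3,i=2
  #.#..|.  b20=0 t=0,i=2
  #..##|#  b19=1 t=2,i=2
  #..#.|.  b18=0 t=0,i=11
  #...#|#  b17=1 t=0,i=14
  #....|.  b16=0 t=0,i=4
  .####|#  b15=1 t=2,i=11
  .###.|.  b14=0 t=0,i=19
  .##.#|#  b13=1 t=2,i=8
  .##..|#  b12=1 t=2,i=0
  .#.##|.  b11=0 t=0,i=17
  .#.#.|.  b10=0 t=0,i=8
  .#..#|.  b9=0 t=0,i=10
  .#...|.  b8=0 t=0,i=3
  ..###|.  b7=0 t=1,i=5
  ..##.|.  b6=0 t=2,i=3
  ..#.#|#  b5=1 t=0,i=7
  ..#..|.  b4=0 t=0,i=12
  ...##|#  b3=1 t=1,i=4
  ...#.|#  b2=1 t=0,i=6
  ....#|#  b1=1 t=0,i=5
  .....|#  b0=1 t=1,i=10
  bits 01011101011010101011000000101111 = 1567273007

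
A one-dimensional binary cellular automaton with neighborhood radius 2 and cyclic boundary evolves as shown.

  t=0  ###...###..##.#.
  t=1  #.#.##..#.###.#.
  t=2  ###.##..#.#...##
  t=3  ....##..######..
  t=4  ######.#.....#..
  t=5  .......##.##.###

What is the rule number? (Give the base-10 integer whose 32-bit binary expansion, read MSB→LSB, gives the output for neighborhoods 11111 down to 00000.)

  nb #####: next=.  (t=2,i=0, bit31=0)
  nb ####.: next=.  (t=2,i=1, bit30=0)
  nb ###.#: next=.  (t=1,i=12, bit29=0)
  nb ###..: next=#  (t=0,i=2, bit28=1)
  nb ##.##: next=.  (t=2,i=3, bit27=0)
  nb ##.#.: next=.  (t=0,i=13, bit26=0)
  nb ##..#: next=.  (t=0,i=9, bit25=0)
  nb ##...: next=.  (t=0,i=3, bit24=0)
  nb #.###: next=#  (t=0,i=0, bit23=1)
  nb #.##.: next=#  (t=1,i=4, bit22=1)
  nb #.#.#: next=#  (t=0,i=14, bit21=1)
  nb #.#..: next=#  (t=2,i=10, bit20=1)
  nb #..##: next=#  (t=0,i=10, bit19=1)
  nb #..#.: next=.  (t=1,i=7, bit18=0)
  nb #...#: next=#  (t=0,i=4, bit17=1)
  nb #....: next=.  (t=3,i=15, bit16=0)
  nb .####: next=.  (t=2,i=15, bit15=0)
  nb .###.: next=.  (t=0,i=1, bit14=0)
  nb .##.#: next=#  (t=0,i=12, bit13=1)
  nb .##..: next=#  (t=1,i=5, bit12=1)
  nb .#.##: next=.  (t=0,i=15, bit11=0)
  nb .#.#.: next=#  (t=1,i=1, bit10=1)
  nb .#..#: next=#  (t=4,i=14, bit9=1)
  nb .#...: next=#  (t=2,i=11, bit8=1)
  nb ..###: next=.  (t=0,i=6, bit7=0)
  nb ..##.: next=#  (t=0,i=11, bit6=1)
  nb ..#.#: next=#  (t=1,i=8, bit5=1)
  nb ..#..: next=#  (t=4,i=13, bit4=1)
  nb ...##: next=#  (t=0,i=5, bit3=1)
  nb ...#.: next=.  (t=4,i=12, bit2=0)
  nb ....#: next=#  (t=3,i=2, bit1=1)
  nb .....: next=#  (t=3,i=0, bit0=1)
  bits 00010000111110100011011101111011 = 284833659

284833659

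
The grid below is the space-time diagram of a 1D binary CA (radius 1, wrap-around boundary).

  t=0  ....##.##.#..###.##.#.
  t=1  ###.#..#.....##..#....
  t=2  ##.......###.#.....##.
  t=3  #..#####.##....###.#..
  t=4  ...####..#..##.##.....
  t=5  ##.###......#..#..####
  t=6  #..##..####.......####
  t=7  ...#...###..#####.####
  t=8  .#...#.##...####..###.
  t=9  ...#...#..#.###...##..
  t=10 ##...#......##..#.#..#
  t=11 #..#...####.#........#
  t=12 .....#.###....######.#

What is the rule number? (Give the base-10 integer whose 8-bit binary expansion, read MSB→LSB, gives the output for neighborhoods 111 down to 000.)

  [7] ### => #  t=0,i=14
  [6] ##. => .  t=0,i=5
  [5] #.# => .  t=0,i=6
  [4] #.. => .  t=0,i=11
  [3] .## => #  t=0,i=4
  [2] .#. => .  t=0,i=10
  [1] ..# => .  t=0,i=3
  [0] ... => #  t=0,i=0
  bits 10001001 = 137

137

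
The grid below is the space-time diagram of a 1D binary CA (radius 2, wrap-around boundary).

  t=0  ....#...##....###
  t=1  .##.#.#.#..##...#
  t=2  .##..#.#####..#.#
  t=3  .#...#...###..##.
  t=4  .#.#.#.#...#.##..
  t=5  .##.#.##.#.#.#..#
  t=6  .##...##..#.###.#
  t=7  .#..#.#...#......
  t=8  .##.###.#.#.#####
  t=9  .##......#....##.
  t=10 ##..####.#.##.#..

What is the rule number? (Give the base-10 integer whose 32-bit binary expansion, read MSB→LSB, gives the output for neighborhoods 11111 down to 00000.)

3495634547

  nb #####: next=#  (t=2,i=9, bit31=1)
  nb ####.: next=#  (t=2,i=10, bit30=1)
  nb ###.#: next=.  (t=6,i=14, bit29=0)
  nb ###..: next=#  (t=0,i=16, bit28=1)
  nb ##.##: next=.  (t=8,i=0, bit27=0)
  nb ##.#.: next=.  (t=1,i=3, bit26=0)
  nb ##..#: next=.  (t=2,i=3, bit25=0)
  nb ##...: next=.  (t=0,i=0, bit24=0)
  nb #.###: next=.  (t=2,i=7, bit23=0)
  nb #.##.: next=#  (t=1,i=1, bit22=1)
  nb #.#.#: next=.  (t=1,i=4, bit21=0)
  nb #.#..: next=#  (t=1,i=8, bit20=1)
  nb #..##: next=#  (t=1,i=10, bit19=1)
  nb #..#.: next=.  (t=2,i=4, bit18=0)
  nb #...#: next=#  (t=0,i=6, bit17=1)
  nb #....: next=#  (t=0,i=1, bit16=1)
  nb .####: next=.  (t=2,i=8, bit15=0)
  nb .###.: next=.  (t=0,i=15, bit14=0)
  nb .##.#: next=#  (t=1,i=2, bit13=1)
  nb .##..: next=.  (t=0,i=9, bit12=0)
  nb .#.##: next=.  (t=1,i=0, bit11=0)
  nb .#.#.: next=#  (t=1,i=5, bit10=1)
  nb .#..#: next=#  (t=1,i=9, bit9=1)
  nb .#...: next=.  (t=0,i=5, bit8=0)
  nb ..###: next=.  (t=0,i=14, bit7=0)
  nb ..##.: next=#  (t=0,i=8, bit6=1)
  nb ..#.#: next=#  (t=1,i=16, bit5=1)
  nb ..#..: next=#  (t=0,i=4, bit4=1)
  nb ...##: next=.  (t=0,i=7, bit3=0)
  nb ...#.: next=.  (t=0,i=3, bit2=0)
  nb ....#: next=#  (t=0,i=2, bit1=1)
  nb .....: next=#  (t=7,i=13, bit0=1)
  bits 11010000010110110010011001110011 = 3495634547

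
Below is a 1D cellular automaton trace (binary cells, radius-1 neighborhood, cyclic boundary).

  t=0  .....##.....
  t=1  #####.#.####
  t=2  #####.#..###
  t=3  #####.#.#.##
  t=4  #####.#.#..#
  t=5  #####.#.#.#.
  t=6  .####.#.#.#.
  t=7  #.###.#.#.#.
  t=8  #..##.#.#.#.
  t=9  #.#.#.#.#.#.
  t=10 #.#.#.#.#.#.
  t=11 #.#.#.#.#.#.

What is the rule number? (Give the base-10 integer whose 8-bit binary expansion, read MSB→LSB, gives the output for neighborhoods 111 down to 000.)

  nb ###: next=#  (t=1,i=0, bit7=1)
  nb ##.: next=#  (t=0,i=6, bit6=1)
  nb #.#: next=.  (t=1,i=5, bit5=0)
  nb #..: next=.  (t=0,i=7, bit4=0)
  nb .##: next=.  (t=0,i=5, bit3=0)
  nb .#.: next=#  (t=1,i=6, bit2=1)
  nb ..#: next=#  (t=0,i=4, bit1=1)
  nb ...: next=#  (t=0,i=0, bit0=1)
  bits 11000111 = 199

199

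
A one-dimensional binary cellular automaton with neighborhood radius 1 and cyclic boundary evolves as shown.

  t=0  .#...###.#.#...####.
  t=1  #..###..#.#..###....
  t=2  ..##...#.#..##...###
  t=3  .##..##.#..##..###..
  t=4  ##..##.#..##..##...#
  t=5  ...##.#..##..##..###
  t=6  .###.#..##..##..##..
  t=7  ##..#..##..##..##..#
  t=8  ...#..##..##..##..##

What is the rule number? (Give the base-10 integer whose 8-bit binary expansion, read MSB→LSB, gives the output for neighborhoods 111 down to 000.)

43

  ###|.  b7=0 t=0,i=6
  ##.|.  b6=0 t=0,i=7
  #.#|#  b5=1 t=0,i=8
  #..|.  b4=0 t=0,i=2
  .##|#  b3=1 t=0,i=5
  .#.|.  b2=0 t=0,i=1
  ..#|#  b1=1 t=0,i=0
  ...|#  b0=1 t=0,i=3
  bits 00101011 = 43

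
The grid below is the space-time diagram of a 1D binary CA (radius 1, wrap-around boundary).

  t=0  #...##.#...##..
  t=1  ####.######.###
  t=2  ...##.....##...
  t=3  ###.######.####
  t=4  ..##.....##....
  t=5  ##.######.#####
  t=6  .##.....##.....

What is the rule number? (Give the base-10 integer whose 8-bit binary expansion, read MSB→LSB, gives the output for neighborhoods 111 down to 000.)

  nb ###: next=.  (t=1,i=0, bit7=0)
  nb ##.: next=#  (t=0,i=5, bit6=1)
  nb #.#: next=#  (t=0,i=6, bit5=1)
  nb #..: next=#  (t=0,i=1, bit4=1)
  nb .##: next=.  (t=0,i=4, bit3=0)
  nb .#.: next=#  (t=0,i=0, bit2=1)
  nb ..#: next=#  (t=0,i=3, bit1=1)
  nb ...: next=#  (t=0,i=2, bit0=1)
  bits 01110111 = 119

119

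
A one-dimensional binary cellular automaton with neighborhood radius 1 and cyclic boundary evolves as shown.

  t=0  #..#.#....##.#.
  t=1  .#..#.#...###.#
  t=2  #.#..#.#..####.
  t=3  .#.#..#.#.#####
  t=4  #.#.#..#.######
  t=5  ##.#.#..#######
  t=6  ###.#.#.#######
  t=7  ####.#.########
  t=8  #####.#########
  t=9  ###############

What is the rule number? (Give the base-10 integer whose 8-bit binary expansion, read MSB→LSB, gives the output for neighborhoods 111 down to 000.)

  [7] ### => #  t=1,i=11
  [6] ##. => #  t=0,i=11
  [5] #.# => #  t=0,i=4
  [4] #.. => #  t=0,i=1
  [3] .## => #  t=0,i=10
  [2] .#. => .  t=0,i=0
  [1] ..# => .  t=0,i=2
  [0] ... => .  t=0,i=7
  bits 11111000 = 248

248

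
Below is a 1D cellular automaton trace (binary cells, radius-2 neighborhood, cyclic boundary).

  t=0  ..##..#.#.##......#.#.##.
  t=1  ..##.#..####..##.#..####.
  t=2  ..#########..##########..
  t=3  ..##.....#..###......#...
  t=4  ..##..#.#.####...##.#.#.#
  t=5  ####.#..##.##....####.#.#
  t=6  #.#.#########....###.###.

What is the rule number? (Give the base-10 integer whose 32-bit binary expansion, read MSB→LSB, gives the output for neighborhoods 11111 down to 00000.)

1283259333

  ##### -> .   bit 31 = 0  t=2,i=4
  ####. -> #   bit 30 = 1  t=1,i=10
  ###.# -> .   bit 29 = 0  t=5,i=3
  ###.. -> .   bit 28 = 0  t=1,i=11
  ##.## -> #   bit 27 = 1  t=5,i=10
  ##.#. -> #   bit 26 = 1  t=1,i=4
  ##..# -> .   bit 25 = 0  t=0,i=4
  ##... -> .   bit 24 = 0  t=0,i=12
  #.### -> .   bit 23 = 0  t=4,i=10
  #.##. -> #   bit 22 = 1  t=0,i=10
  #.#.# -> #   bit 21 = 1  t=0,i=8
  #.#.. -> #   bit 20 = 1  t=1,i=5
  #..## -> #   bit 19 = 1  t=1,i=7
  #..#. -> #   bit 18 = 1  t=0,i=5
  #...# -> .   bit 17 = 0  t=0,i=0
  #.... -> .   bit 16 = 0  t=0,i=13
  .#### -> #   bit 15 = 1  t=1,i=9
  .###. -> #   bit 14 = 1  t=3,i=13
  .##.# -> #   bit 13 = 1  t=1,i=3
  .##.. -> #   bit 12 = 1  t=0,i=3
  .#.## -> #   bit 11 = 1  t=0,i=9
  .#.#. -> .   bit 10 = 0  t=0,i=7
  .#..# -> #   bit 9 = 1  t=1,i=6
  .#... -> #   bit 8 = 1  t=3,i=22
  ..### -> #   bit 7 = 1  t=1,i=8
  ..##. -> #   bit 6 = 1  t=0,i=2
  ..#.# -> .   bit 5 = 0  t=0,i=6
  ..#.. -> .   bit 4 = 0  t=3,i=9
  ...## -> .   bit 3 = 0  t=0,i=1
  ...#. -> #   bit 2 = 1  t=0,i=17
  ....# -> .   bit 1 = 0  t=0,i=16
  ..... -> #   bit 0 = 1  t=0,i=14
  bits 01001100011111001111101111000101 = 1283259333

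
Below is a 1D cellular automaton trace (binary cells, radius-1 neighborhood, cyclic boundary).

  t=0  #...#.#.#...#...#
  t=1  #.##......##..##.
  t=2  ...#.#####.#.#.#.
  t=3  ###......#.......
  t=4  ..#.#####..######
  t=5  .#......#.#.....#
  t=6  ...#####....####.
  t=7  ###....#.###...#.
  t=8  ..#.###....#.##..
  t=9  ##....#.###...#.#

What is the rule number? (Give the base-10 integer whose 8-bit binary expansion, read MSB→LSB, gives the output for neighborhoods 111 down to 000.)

67

  ###|.  b7=0 t=2,i=6
  ##.|#  b6=1 t=0,i=0
  #.#|.  b5=0 t=0,i=5
  #..|.  b4=0 t=0,i=1
  .##|.  b3=0 t=0,i=16
  .#.|.  b2=0 t=0,i=4
  ..#|#  b1=1 t=0,i=3
  ...|#  b0=1 t=0,i=2
  bits 01000011 = 67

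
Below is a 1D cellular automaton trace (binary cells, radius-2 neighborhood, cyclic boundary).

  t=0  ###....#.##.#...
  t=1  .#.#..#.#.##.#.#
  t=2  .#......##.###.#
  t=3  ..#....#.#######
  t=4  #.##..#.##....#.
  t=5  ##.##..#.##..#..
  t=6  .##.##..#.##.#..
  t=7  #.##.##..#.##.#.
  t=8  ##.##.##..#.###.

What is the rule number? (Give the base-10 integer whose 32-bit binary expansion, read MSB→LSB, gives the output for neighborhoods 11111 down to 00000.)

1872787740

  #####|.  b31=0 t=3,i=11
  ####.|#  b30=1 t=3,i=14
  ###.#|#  b29=1 t=2,i=13
  ###..|.  b28=0 t=0,i=2
  ##.##|#  b27=1 t=2,i=10
  ##.#.|#  b26=1 t=0,i=11
  ##..#|#  b25=1 t=3,i=0
  ##...|#  b24=1 t=0,i=3
  #.###|#  b23=1 t=2,i=11
  #.##.|.  b22=0 t=0,i=9
  #.#.#|#  b21=1 t=1,i=1
  #.#..|.  b20=0 t=0,i=12
  #..##|.  b19=0 t=5,i=15
  #..#.|.  b18=0 t=1,i=5
  #...#|.  b17=0 t=0,i=14
  #....|.  b16=0 t=0,i=4
  .####|.  b15=0 t=3,i=10
  .###.|#  b14=1 t=0,i=1
  .##.#|#  b13=1 t=0,i=10
  .##..|#  b12=1 t=4,i=3
  .#.##|#  b11=1 t=0,i=8
  .#.#.|.  b10=0 t=1,i=0
  .#..#|.  b9=0 t=1,i=4
  .#...|#  b8=1 t=0,i=13
  ..###|.  b7=0 t=0,i=0
  ..##.|.  b6=0 t=2,i=8
  ..#.#|.  b5=0 t=0,i=7
  ..#..|#  b4=1 t=3,i=2
  ...##|#  b3=1 t=0,i=15
  ...#.|#  b2=1 t=0,i=6
  ....#|.  b1=0 t=0,i=5
  .....|.  b0=0 t=2,i=4
  bits 01101111101000000111100100011100 = 1872787740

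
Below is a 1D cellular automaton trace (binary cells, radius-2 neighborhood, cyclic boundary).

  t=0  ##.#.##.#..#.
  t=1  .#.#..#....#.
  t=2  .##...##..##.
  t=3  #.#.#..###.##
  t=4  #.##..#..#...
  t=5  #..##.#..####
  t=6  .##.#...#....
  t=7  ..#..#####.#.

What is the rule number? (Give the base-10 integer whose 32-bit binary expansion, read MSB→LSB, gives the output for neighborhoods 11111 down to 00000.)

  #####|.  b31=0 t=5,i=11
  ####.|.  b30=0 t=5,i=12
  ###.#|#  b29=1 t=3,i=0
  ###..|.  b28=0 t=5,i=0
  ##.##|.  b27=0 t=3,i=10
  ##.#.|.  b26=0 t=0,i=2
  ##..#|#  b25=1 t=2,i=8
  ##...|.  b24=0 t=2,i=3
  #.###|.  b23=0 t=3,i=11
  #.##.|.  b22=0 t=0,i=0
  #.#.#|#  b21=1 t=0,i=3
  #.#..|.  b20=0 t=0,i=8
  #..##|#  b19=1 t=2,i=0
  #..#.|.  b18=0 t=0,i=10
  #...#|#  b17=1 t=2,i=4
  #....|.  b16=0 t=1,i=8
  .####|.  b15=0 t=5,i=10
  .###.|.  b14=0 t=3,i=8
  .##.#|#  b13=1 t=0,i=1
  .##..|#  b12=1 t=2,i=2
  .#.##|.  b11=0 t=0,i=4
  .#.#.|#  b10=1 t=1,i=2
  .#..#|.  b9=0 t=0,i=9
  .#...|#  b8=1 t=1,i=7
  ..###|.  b7=0 t=3,i=7
  ..##.|.  b6=0 t=2,i=1
  ..#.#|#  b5=1 t=0,i=11
  ..#..|#  b4=1 t=1,i=6
  ...##|.  b3=0 t=2,i=5
  ...#.|#  b2=1 t=1,i=10
  ....#|.  b1=0 t=1,i=9
  .....|#  b0=1 t=6,i=11
  bits 00100010001010100011010100110101 = 573191477

573191477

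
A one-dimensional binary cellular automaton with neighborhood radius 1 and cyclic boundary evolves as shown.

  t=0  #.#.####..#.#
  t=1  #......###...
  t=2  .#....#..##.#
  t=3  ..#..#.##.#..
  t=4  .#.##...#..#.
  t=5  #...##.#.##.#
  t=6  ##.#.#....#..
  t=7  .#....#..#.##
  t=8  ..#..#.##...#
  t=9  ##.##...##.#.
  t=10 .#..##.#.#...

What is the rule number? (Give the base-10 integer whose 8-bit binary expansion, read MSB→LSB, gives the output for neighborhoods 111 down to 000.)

82

  ###|.  b7=0 t=0,i=5
  ##.|#  b6=1 t=0,i=0
  #.#|.  b5=0 t=0,i=1
  #..|#  b4=1 t=0,i=8
  .##|.  b3=0 t=0,i=4
  .#.|.  b2=0 t=0,i=2
  ..#|#  b1=1 t=0,i=9
  ...|.  b0=0 t=1,i=2
  bits 01010010 = 82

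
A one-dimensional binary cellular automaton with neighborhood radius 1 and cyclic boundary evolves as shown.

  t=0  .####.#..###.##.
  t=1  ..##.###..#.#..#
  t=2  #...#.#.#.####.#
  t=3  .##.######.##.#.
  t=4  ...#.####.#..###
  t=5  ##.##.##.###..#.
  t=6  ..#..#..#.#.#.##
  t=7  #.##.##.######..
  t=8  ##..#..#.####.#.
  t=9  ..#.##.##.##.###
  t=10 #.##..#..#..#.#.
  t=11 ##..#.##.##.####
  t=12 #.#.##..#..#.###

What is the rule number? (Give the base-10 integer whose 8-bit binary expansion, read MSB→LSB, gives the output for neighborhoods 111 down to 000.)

181

  [7] ### => #  t=0,i=2
  [6] ##. => .  t=0,i=4
  [5] #.# => #  t=0,i=5
  [4] #.. => #  t=0,i=7
  [3] .## => .  t=0,i=1
  [2] .#. => #  t=0,i=6
  [1] ..# => .  t=0,i=0
  [0] ... => #  t=2,i=2
  bits 10110101 = 181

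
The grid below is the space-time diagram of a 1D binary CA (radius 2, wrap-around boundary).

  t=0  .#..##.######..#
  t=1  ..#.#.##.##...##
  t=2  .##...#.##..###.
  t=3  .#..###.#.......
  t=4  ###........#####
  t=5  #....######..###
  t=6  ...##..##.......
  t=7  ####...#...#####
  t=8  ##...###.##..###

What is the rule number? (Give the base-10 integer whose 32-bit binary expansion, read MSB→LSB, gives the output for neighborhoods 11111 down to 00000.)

  #####|#  b31=1 t=0,i=9
  ####.|.  b30=0 t=0,i=11
  ###.#|.  b29=0 t=3,i=6
  ###..|.  b28=0 t=0,i=12
  ##.##|#  b27=1 t=0,i=6
  ##.#.|.  b26=0 t=3,i=7
  ##..#|.  b25=0 t=0,i=13
  ##...|.  b24=0 t=1,i=11
  #.###|#  b23=1 t=0,i=7
  #.##.|#  b22=1 t=1,i=6
  #.#.#|.  b21=0 t=1,i=4
  #.#..|.  b20=0 t=0,i=1
  #..##|.  b19=0 t=0,i=3
  #..#.|#  b18=1 t=0,i=14
  #...#|#  b17=1 t=1,i=12
  #....|.  b16=0 t=3,i=10
  .####|.  b15=0 t=0,i=8
  .###.|.  b14=0 t=2,i=13
  .##.#|.  b13=0 t=0,i=5
  .##..|.  b12=0 t=1,i=10
  .#.##|.  b11=0 t=1,i=5
  .#.#.|.  b10=0 t=0,i=0
  .#..#|#  b9=1 t=0,i=2
  .#...|.  b8=0 t=3,i=9
  ..###|.  b7=0 t=2,i=12
  ..##.|#  b6=1 t=0,i=4
  ..#.#|#  b5=1 t=0,i=15
  ..#..|#  b4=1 t=3,i=1
  ...##|#  b3=1 t=1,i=13
  ...#.|#  b2=1 t=2,i=5
  ....#|#  b1=1 t=3,i=15
  .....|#  b0=1 t=3,i=11
  bits 10001000110001100000001001111111 = 2294678143

2294678143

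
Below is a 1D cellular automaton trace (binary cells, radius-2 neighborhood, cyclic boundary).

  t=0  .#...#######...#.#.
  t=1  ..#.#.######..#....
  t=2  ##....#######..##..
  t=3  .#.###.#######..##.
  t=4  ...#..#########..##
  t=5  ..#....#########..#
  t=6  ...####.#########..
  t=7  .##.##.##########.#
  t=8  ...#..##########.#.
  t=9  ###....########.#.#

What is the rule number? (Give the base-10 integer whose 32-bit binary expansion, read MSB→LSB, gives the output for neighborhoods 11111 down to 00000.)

3733033230

  [31] ##### => #  t=0,i=7
  [30] ####. => #  t=0,i=10
  [29] ###.# => .  t=3,i=5
  [28] ###.. => #  t=0,i=11
  [27] ##.## => #  t=3,i=6
  [26] ##.#. => #  t=7,i=17
  [25] ##..# => #  t=1,i=12
  [24] ##... => .  t=0,i=12
  [23] #.### => #  t=1,i=6
  [22] #.##. => .  t=7,i=1
  [21] #.#.# => .  t=1,i=4
  [20] #.#.. => .  t=0,i=17
  [19] #..## => .  t=2,i=14
  [18] #..#. => .  t=0,i=0
  [17] #...# => .  t=0,i=3
  [16] #.... => #  t=1,i=16
  [15] .#### => #  t=0,i=6
  [14] .###. => .  t=3,i=4
  [13] .##.# => .  t=7,i=2
  [12] .##.. => #  t=2,i=1
  [11] .#.## => .  t=1,i=5
  [10] .#.#. => .  t=0,i=16
  [9] .#..# => .  t=0,i=18
  [8] .#... => #  t=0,i=2
  [7] ..### => .  t=0,i=5
  [6] ..##. => .  t=2,i=0
  [5] ..#.# => .  t=0,i=15
  [4] ..#.. => .  t=0,i=1
  [3] ...## => #  t=0,i=4
  [2] ...#. => #  t=0,i=14
  [1] ....# => #  t=1,i=0
  [0] ..... => .  t=1,i=17
  bits 11011110100000011001000100001110 = 3733033230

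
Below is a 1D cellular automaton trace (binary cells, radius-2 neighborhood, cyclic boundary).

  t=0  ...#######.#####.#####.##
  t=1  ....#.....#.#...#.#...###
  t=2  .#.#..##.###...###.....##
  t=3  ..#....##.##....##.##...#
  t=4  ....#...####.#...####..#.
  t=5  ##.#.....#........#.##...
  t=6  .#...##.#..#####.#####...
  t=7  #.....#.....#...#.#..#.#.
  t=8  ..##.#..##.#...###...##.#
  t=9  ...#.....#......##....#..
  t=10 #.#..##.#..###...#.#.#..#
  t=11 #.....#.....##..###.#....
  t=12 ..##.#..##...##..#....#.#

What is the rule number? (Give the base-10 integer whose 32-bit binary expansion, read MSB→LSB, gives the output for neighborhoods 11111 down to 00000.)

  [31] ##### => .  t=0,i=5
  [30] ####. => .  t=0,i=8
  [29] ###.# => .  t=0,i=9
  [28] ###.. => #  t=1,i=24
  [27] ##.## => #  t=0,i=10
  [26] ##.#. => .  t=2,i=0
  [25] ##..# => #  t=4,i=21
  [24] ##... => .  t=0,i=0
  [23] #.### => .  t=0,i=11
  [22] #.##. => #  t=0,i=23
  [21] #.#.# => .  t=2,i=1
  [20] #.#.. => .  t=1,i=12
  [19] #..## => .  t=2,i=5
  [18] #..#. => .  t=3,i=1
  [17] #...# => .  t=0,i=1
  [16] #.... => #  t=1,i=1
  [15] .#### => #  t=0,i=4
  [14] .###. => #  t=1,i=23
  [13] .##.# => #  t=2,i=7
  [12] .##.. => #  t=0,i=24
  [11] .#.## => #  t=5,i=19
  [10] .#.#. => #  t=1,i=11
  [9] .#..# => .  t=2,i=4
  [8] .#... => .  t=1,i=5
  [7] ..### => .  t=0,i=3
  [6] ..##. => .  t=2,i=6
  [5] ..#.# => #  t=1,i=10
  [4] ..#.. => .  t=1,i=4
  [3] ...## => .  t=0,i=2
  [2] ...#. => #  t=1,i=3
  [1] ....# => .  t=1,i=2
  [0] ..... => #  t=1,i=7
  bits 00011010010000011111110000100101 = 440532005

440532005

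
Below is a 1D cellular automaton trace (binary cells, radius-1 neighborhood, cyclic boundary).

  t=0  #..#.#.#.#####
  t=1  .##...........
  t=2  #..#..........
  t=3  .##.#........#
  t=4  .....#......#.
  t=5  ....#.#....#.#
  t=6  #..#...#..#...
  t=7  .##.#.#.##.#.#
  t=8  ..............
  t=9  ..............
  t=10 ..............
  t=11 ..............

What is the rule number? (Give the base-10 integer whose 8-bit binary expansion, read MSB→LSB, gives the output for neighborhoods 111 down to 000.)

  [7] ### => .  t=0,i=10
  [6] ##. => .  t=0,i=0
  [5] #.# => .  t=0,i=4
  [4] #.. => #  t=0,i=1
  [3] .## => .  t=0,i=9
  [2] .#. => .  t=0,i=3
  [1] ..# => #  t=0,i=2
  [0] ... => .  t=1,i=4
  bits 00010010 = 18

18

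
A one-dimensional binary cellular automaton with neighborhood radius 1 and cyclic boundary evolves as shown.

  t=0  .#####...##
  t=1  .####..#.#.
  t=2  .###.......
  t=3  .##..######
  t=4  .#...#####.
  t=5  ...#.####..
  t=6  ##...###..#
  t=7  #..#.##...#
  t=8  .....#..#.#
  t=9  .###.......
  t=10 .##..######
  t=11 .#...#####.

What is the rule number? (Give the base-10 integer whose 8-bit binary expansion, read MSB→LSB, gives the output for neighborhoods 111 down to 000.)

  nb ###: next=#  (t=0,i=2, bit7=1)
  nb ##.: next=.  (t=0,i=5, bit6=0)
  nb #.#: next=.  (t=0,i=0, bit5=0)
  nb #..: next=.  (t=0,i=6, bit4=0)
  nb .##: next=#  (t=0,i=1, bit3=1)
  nb .#.: next=.  (t=1,i=7, bit2=0)
  nb ..#: next=.  (t=0,i=8, bit1=0)
  nb ...: next=#  (t=0,i=7, bit0=1)
  bits 10001001 = 137

137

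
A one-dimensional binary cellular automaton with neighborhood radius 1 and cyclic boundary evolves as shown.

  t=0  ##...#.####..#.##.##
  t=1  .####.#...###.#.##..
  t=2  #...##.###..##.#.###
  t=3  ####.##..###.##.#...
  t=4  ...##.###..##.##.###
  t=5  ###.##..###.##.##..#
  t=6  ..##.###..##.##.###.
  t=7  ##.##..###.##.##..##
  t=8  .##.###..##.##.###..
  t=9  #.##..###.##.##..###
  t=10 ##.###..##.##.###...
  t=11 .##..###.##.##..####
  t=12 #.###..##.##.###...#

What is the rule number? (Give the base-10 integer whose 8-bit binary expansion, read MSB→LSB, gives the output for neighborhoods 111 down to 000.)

115

  ### -> .   bit 7 = 0  t=0,i=0
  ##. -> #   bit 6 = 1  t=0,i=1
  #.# -> #   bit 5 = 1  t=0,i=6
  #.. -> #   bit 4 = 1  t=0,i=2
  .## -> .   bit 3 = 0  t=0,i=7
  .#. -> .   bit 2 = 0  t=0,i=5
  ..# -> #   bit 1 = 1  t=0,i=4
  ... -> #   bit 0 = 1  t=0,i=3
  bits 01110011 = 115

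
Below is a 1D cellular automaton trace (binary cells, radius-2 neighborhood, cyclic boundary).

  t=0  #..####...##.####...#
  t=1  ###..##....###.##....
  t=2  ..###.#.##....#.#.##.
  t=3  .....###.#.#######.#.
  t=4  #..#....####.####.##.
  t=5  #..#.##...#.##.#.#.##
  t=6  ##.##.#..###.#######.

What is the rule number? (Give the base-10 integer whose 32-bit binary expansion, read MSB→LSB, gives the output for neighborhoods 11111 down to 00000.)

3736681526

  [31] ##### => #  t=3,i=13
  [30] ####. => #  t=0,i=5
  [29] ###.# => .  t=1,i=13
  [28] ###.. => #  t=0,i=6
  [27] ##.## => #  t=0,i=12
  [26] ##.#. => #  t=2,i=5
  [25] ##..# => #  t=0,i=1
  [24] ##... => .  t=0,i=7
  [23] #.### => #  t=0,i=13
  [22] #.##. => .  t=1,i=15
  [21] #.#.# => #  t=2,i=6
  [20] #.#.. => #  t=3,i=19
  [19] #..## => #  t=0,i=2
  [18] #..#. => .  t=4,i=2
  [17] #...# => .  t=0,i=8
  [16] #.... => #  t=1,i=8
  [15] .#### => .  t=0,i=4
  [14] .###. => .  t=1,i=1
  [13] .##.# => #  t=0,i=11
  [12] .##.. => #  t=0,i=0
  [11] .#.## => #  t=2,i=7
  [10] .#.#. => #  t=2,i=15
  [9] .#..# => .  t=4,i=1
  [8] .#... => .  t=3,i=20
  [7] ..### => .  t=0,i=3
  [6] ..##. => .  t=0,i=10
  [5] ..#.# => #  t=2,i=14
  [4] ..#.. => #  t=4,i=3
  [3] ...## => .  t=0,i=9
  [2] ...#. => #  t=2,i=13
  [1] ....# => #  t=1,i=9
  [0] ..... => .  t=3,i=1
  bits 11011110101110010011110000110110 = 3736681526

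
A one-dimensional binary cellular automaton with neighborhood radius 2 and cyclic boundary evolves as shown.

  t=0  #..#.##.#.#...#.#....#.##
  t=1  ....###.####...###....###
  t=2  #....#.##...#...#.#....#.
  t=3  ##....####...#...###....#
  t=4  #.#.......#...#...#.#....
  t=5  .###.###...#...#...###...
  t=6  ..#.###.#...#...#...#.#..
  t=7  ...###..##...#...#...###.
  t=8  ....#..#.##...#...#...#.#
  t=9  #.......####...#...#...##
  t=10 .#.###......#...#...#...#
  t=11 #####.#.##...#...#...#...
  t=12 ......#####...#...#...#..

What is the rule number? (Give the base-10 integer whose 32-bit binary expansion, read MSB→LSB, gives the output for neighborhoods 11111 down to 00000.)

167279873

  [31] ##### => .  t=11,i=2
  [30] ####. => .  t=1,i=10
  [29] ###.# => .  t=1,i=6
  [28] ###.. => .  t=0,i=0
  [27] ##.## => #  t=1,i=7
  [26] ##.#. => .  t=0,i=7
  [25] ##..# => .  t=0,i=1
  [24] ##... => #  t=1,i=0
  [23] #.### => #  t=0,i=23
  [22] #.##. => #  t=0,i=5
  [21] #.#.# => #  t=0,i=8
  [20] #.#.. => #  t=0,i=10
  [19] #..## => #  t=7,i=7
  [18] #..#. => .  t=0,i=2
  [17] #...# => .  t=0,i=12
  [16] #.... => .  t=0,i=18
  [15] .#### => .  t=1,i=9
  [14] .###. => #  t=0,i=24
  [13] .##.# => #  t=0,i=6
  [12] .##.. => #  t=2,i=8
  [11] .#.## => #  t=0,i=4
  [10] .#.#. => #  t=0,i=9
  [9] .#..# => .  t=8,i=5
  [8] .#... => #  t=0,i=11
  [7] ..### => .  t=1,i=4
  [6] ..##. => .  t=7,i=8
  [5] ..#.# => .  t=0,i=3
  [4] ..#.. => .  t=2,i=12
  [3] ...## => .  t=1,i=3
  [2] ...#. => .  t=0,i=13
  [1] ....# => .  t=0,i=19
  [0] ..... => #  t=4,i=5
  bits 00001001111110000111110100000001 = 167279873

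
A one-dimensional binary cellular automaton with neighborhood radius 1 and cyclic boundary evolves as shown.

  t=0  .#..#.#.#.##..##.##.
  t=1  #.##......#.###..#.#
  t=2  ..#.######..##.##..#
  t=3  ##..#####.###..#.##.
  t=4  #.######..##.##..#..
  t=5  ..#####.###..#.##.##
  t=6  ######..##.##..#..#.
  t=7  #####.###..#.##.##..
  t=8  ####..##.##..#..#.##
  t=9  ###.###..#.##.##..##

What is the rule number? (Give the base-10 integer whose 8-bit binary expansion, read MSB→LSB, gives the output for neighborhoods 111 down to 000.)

  [7] ### => #  t=1,i=13
  [6] ##. => .  t=0,i=11
  [5] #.# => .  t=0,i=5
  [4] #.. => #  t=0,i=2
  [3] .## => #  t=0,i=10
  [2] .#. => .  t=0,i=1
  [1] ..# => #  t=0,i=0
  [0] ... => #  t=1,i=5
  bits 10011011 = 155

155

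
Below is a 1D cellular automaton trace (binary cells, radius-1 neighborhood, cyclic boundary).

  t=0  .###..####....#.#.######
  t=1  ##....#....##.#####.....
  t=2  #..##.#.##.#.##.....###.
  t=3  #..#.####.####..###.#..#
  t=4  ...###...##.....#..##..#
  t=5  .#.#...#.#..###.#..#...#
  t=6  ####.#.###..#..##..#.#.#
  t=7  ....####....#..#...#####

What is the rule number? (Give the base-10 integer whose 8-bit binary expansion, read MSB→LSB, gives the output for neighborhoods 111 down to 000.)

45

  nb ###: next=.  (t=0,i=2, bit7=0)
  nb ##.: next=.  (t=0,i=3, bit6=0)
  nb #.#: next=#  (t=0,i=0, bit5=1)
  nb #..: next=.  (t=0,i=4, bit4=0)
  nb .##: next=#  (t=0,i=1, bit3=1)
  nb .#.: next=#  (t=0,i=14, bit2=1)
  nb ..#: next=.  (t=0,i=5, bit1=0)
  nb ...: next=#  (t=0,i=11, bit0=1)
  bits 00101101 = 45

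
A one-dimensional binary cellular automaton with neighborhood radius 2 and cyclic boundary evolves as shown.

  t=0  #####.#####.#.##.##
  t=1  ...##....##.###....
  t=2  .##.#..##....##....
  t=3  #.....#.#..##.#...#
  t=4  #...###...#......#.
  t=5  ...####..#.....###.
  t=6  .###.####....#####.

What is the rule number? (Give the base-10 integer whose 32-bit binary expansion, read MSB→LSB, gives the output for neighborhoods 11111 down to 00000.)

1919703214

  ##### -> .   bit 31 = 0  t=0,i=0
  ####. -> #   bit 30 = 1  t=0,i=3
  ###.# -> #   bit 29 = 1  t=0,i=4
  ###.. -> #   bit 28 = 1  t=1,i=14
  ##.## -> .   bit 27 = 0  t=0,i=5
  ##.#. -> .   bit 26 = 0  t=0,i=11
  ##..# -> #   bit 25 = 1  t=5,i=7
  ##... -> .   bit 24 = 0  t=1,i=5
  #.### -> .   bit 23 = 0  t=0,i=6
  #.##. -> #   bit 22 = 1  t=0,i=14
  #.#.# -> #   bit 21 = 1  t=0,i=12
  #.#.. -> .   bit 20 = 0  t=2,i=4
  #..## -> #   bit 19 = 1  t=2,i=6
  #..#. -> #   bit 18 = 1  t=5,i=8
  #...# -> .   bit 17 = 0  t=3,i=16
  #.... -> .   bit 16 = 0  t=1,i=6
  .#### -> .   bit 15 = 0  t=0,i=7
  .###. -> #   bit 14 = 1  t=1,i=13
  .##.# -> .   bit 13 = 0  t=0,i=15
  .##.. -> #   bit 12 = 1  t=1,i=4
  .#.## -> #   bit 11 = 1  t=0,i=13
  .#.#. -> .   bit 10 = 0  t=3,i=7
  .#..# -> .   bit 9 = 0  t=2,i=5
  .#... -> .   bit 8 = 0  t=3,i=15
  ..### -> #   bit 7 = 1  t=4,i=4
  ..##. -> .   bit 6 = 0  t=1,i=3
  ..#.# -> #   bit 5 = 1  t=3,i=6
  ..#.. -> .   bit 4 = 0  t=4,i=10
  ...## -> #   bit 3 = 1  t=1,i=2
  ...#. -> #   bit 2 = 1  t=3,i=5
  ....# -> #   bit 1 = 1  t=1,i=1
  ..... -> .   bit 0 = 0  t=1,i=0
  bits 01110010011011000101100010101110 = 1919703214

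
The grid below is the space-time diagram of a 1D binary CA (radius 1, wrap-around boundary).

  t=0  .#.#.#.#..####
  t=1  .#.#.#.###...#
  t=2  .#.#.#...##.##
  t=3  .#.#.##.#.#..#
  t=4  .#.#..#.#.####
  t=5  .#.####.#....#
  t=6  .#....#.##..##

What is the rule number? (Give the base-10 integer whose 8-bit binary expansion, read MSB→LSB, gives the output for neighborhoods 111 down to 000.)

  ### -> .   bit 7 = 0  t=0,i=11
  ##. -> #   bit 6 = 1  t=0,i=13
  #.# -> .   bit 5 = 0  t=0,i=0
  #.. -> #   bit 4 = 1  t=0,i=8
  .## -> .   bit 3 = 0  t=0,i=10
  .#. -> #   bit 2 = 1  t=0,i=1
  ..# -> #   bit 1 = 1  t=0,i=9
  ... -> .   bit 0 = 0  t=1,i=11
  bits 01010110 = 86

86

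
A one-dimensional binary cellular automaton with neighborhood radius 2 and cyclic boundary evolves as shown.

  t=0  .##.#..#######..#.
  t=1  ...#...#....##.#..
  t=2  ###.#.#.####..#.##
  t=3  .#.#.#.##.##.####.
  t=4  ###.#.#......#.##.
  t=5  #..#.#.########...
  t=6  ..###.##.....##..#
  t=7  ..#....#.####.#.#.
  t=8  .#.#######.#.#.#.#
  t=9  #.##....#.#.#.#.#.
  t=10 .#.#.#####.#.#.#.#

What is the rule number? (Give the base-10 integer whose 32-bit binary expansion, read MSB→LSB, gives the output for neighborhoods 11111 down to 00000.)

  #####|.  b31=0 t=0,i=9
  ####.|#  b30=1 t=0,i=12
  ###.#|.  b29=0 t=2,i=2
  ###..|#  b28=1 t=0,i=13
  ##.##|.  b27=0 t=3,i=9
  ##.#.|#  b26=1 t=0,i=3
  ##..#|.  b25=0 t=0,i=14
  ##...|.  b24=0 t=5,i=15
  #.###|#  b23=1 t=2,i=8
  #.##.|.  b22=0 t=3,i=7
  #.#.#|.  b21=0 t=2,i=4
  #.#..|.  b20=0 t=0,i=4
  #..##|.  b19=0 t=0,i=0
  #..#.|#  b18=1 t=0,i=15
  #...#|.  b17=0 t=1,i=5
  #....|#  b16=1 t=1,i=9
  .####|.  b15=0 t=0,i=8
  .###.|.  b14=0 t=4,i=1
  .##.#|.  b13=0 t=0,i=2
  .##..|#  b12=1 t=6,i=7
  .#.##|#  b11=1 t=2,i=7
  .#.#.|#  b10=1 t=2,i=5
  .#..#|.  b9=0 t=0,i=5
  .#...|#  b8=1 t=1,i=4
  ..###|#  b7=1 t=0,i=7
  ..##.|.  b6=0 t=0,i=1
  ..#.#|#  b5=1 t=2,i=14
  ..#..|.  b4=0 t=0,i=16
  ...##|#  b3=1 t=1,i=11
  ...#.|#  b2=1 t=1,i=2
  ....#|#  b1=1 t=1,i=1
  .....|#  b0=1 t=1,i=0
  bits 01010100100001010001110110101111 = 1418010031

1418010031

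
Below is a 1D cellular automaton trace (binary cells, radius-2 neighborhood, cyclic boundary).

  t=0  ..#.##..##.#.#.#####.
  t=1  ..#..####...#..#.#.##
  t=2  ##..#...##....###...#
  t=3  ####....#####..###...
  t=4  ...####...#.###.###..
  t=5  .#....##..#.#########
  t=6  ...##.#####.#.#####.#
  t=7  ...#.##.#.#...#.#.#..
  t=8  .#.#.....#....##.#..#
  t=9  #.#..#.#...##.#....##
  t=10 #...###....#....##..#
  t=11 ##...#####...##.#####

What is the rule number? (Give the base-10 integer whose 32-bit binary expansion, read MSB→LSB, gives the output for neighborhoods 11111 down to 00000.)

3146601570

  ##### -> #   bit 31 = 1  t=0,i=17
  ####. -> .   bit 30 = 0  t=0,i=18
  ###.# -> #   bit 29 = 1  t=4,i=14
  ###.. -> #   bit 28 = 1  t=0,i=19
  ##.## -> #   bit 27 = 1  t=4,i=15
  ##.#. -> .   bit 26 = 0  t=0,i=10
  ##..# -> #   bit 25 = 1  t=0,i=6
  ##... -> #   bit 24 = 1  t=0,i=20
  #.### -> #   bit 23 = 1  t=0,i=15
  #.##. -> .   bit 22 = 0  t=0,i=4
  #.#.# -> .   bit 21 = 0  t=0,i=11
  #.#.. -> .   bit 20 = 0  t=5,i=1
  #..## -> #   bit 19 = 1  t=0,i=7
  #..#. -> #   bit 18 = 1  t=1,i=1
  #...# -> .   bit 17 = 0  t=0,i=0
  #.... -> #   bit 16 = 1  t=2,i=11
  .#### -> .   bit 15 = 0  t=0,i=16
  .###. -> #   bit 14 = 1  t=2,i=0
  .##.# -> .   bit 13 = 0  t=0,i=9
  .##.. -> #   bit 12 = 1  t=0,i=5
  .#.## -> .   bit 11 = 0  t=0,i=3
  .#.#. -> #   bit 10 = 1  t=0,i=12
  .#..# -> .   bit 9 = 0  t=1,i=3
  .#... -> .   bit 8 = 0  t=2,i=5
  ..### -> .   bit 7 = 0  t=1,i=5
  ..##. -> #   bit 6 = 1  t=0,i=8
  ..#.# -> #   bit 5 = 1  t=0,i=2
  ..#.. -> .   bit 4 = 0  t=1,i=2
  ...## -> .   bit 3 = 0  t=2,i=7
  ...#. -> .   bit 2 = 0  t=0,i=1
  ....# -> #   bit 1 = 1  t=2,i=12
  ..... -> .   bit 0 = 0  t=4,i=0
  bits 10111011100011010101010001100010 = 3146601570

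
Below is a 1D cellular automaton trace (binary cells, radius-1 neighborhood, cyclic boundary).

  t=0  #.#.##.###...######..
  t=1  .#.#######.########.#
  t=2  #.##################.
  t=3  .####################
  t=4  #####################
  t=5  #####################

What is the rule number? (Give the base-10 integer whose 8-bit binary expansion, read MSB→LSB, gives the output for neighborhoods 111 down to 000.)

  [7] ### => #  t=0,i=8
  [6] ##. => #  t=0,i=5
  [5] #.# => #  t=0,i=1
  [4] #.. => .  t=0,i=10
  [3] .## => #  t=0,i=4
  [2] .#. => .  t=0,i=0
  [1] ..# => #  t=0,i=12
  [0] ... => #  t=0,i=11
  bits 11101011 = 235

235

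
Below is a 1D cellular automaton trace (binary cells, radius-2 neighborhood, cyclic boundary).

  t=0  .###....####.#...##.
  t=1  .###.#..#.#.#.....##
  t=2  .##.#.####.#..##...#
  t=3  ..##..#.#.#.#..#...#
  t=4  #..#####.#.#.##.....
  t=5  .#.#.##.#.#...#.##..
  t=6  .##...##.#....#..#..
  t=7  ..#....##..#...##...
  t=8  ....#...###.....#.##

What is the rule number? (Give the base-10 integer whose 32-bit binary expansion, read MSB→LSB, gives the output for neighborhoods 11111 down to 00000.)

  nb #####: next=#  (t=4,i=5, bit31=1)
  nb ####.: next=#  (t=0,i=10, bit30=1)
  nb ###.#: next=.  (t=0,i=11, bit29=0)
  nb ###..: next=#  (t=0,i=3, bit28=1)
  nb ##.##: next=.  (t=1,i=0, bit27=0)
  nb ##.#.: next=#  (t=0,i=12, bit26=1)
  nb ##..#: next=#  (t=0,i=19, bit25=1)
  nb ##...: next=.  (t=0,i=4, bit24=0)
  nb #.###: next=#  (t=1,i=1, bit23=1)
  nb #.##.: next=.  (t=2,i=1, bit22=0)
  nb #.#.#: next=.  (t=1,i=10, bit21=0)
  nb #.#..: next=.  (t=0,i=13, bit20=0)
  nb #..##: next=.  (t=0,i=0, bit19=0)
  nb #..#.: next=#  (t=1,i=7, bit18=1)
  nb #...#: next=.  (t=0,i=15, bit17=0)
  nb #....: next=#  (t=0,i=5, bit16=1)
  nb .####: next=.  (t=0,i=9, bit15=0)
  nb .###.: next=#  (t=0,i=2, bit14=1)
  nb .##.#: next=#  (t=1,i=19, bit13=1)
  nb .##..: next=#  (t=0,i=18, bit12=1)
  nb .#.##: next=.  (t=2,i=0, bit11=0)
  nb .#.#.: next=#  (t=1,i=9, bit10=1)
  nb .#..#: next=#  (t=1,i=6, bit9=1)
  nb .#...: next=.  (t=0,i=14, bit8=0)
  nb ..###: next=#  (t=0,i=1, bit7=1)
  nb ..##.: next=.  (t=0,i=17, bit6=0)
  nb ..#.#: next=#  (t=1,i=8, bit5=1)
  nb ..#..: next=.  (t=3,i=15, bit4=0)
  nb ...##: next=.  (t=0,i=7, bit3=0)
  nb ...#.: next=.  (t=2,i=18, bit2=0)
  nb ....#: next=.  (t=0,i=6, bit1=0)
  nb .....: next=#  (t=1,i=15, bit0=1)
  bits 11010110100001010111011010100001 = 3599070881

3599070881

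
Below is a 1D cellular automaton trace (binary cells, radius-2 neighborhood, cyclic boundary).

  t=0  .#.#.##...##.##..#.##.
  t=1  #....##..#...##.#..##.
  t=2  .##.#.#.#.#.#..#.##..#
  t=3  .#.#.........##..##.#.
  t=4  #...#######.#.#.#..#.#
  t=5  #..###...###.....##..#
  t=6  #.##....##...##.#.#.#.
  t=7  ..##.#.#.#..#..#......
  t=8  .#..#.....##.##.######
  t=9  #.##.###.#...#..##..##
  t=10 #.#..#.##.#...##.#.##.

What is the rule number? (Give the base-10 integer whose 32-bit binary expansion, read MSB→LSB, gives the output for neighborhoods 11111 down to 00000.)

1691194249

  #####|.  b31=0 t=4,i=6
  ####.|#  b30=1 t=4,i=9
  ###.#|#  b29=1 t=4,i=10
  ###..|.  b28=0 t=5,i=5
  ##.##|.  b27=0 t=0,i=12
  ##.#.|#  b26=1 t=1,i=15
  ##..#|.  b25=0 t=0,i=15
  ##...|.  b24=0 t=0,i=7
  #.###|#  b23=1 t=8,i=16
  #.##.|#  b22=1 t=0,i=5
  #.#.#|.  b21=0 t=0,i=3
  #.#..|.  b20=0 t=1,i=0
  #..##|#  b19=1 t=1,i=18
  #..#.|#  b18=1 t=0,i=0
  #...#|.  b17=0 t=0,i=8
  #....|#  b16=1 t=1,i=2
  .####|#  b15=1 t=4,i=5
  .###.|.  b14=0 t=5,i=4
  .##.#|.  b13=0 t=0,i=11
  .##..|#  b12=1 t=0,i=6
  .#.##|.  b11=0 t=0,i=4
  .#.#.|.  b10=0 t=0,i=2
  .#..#|#  b9=1 t=1,i=17
  .#...|#  b8=1 t=1,i=1
  ..###|#  b7=1 t=4,i=4
  ..##.|.  b6=0 t=0,i=10
  ..#.#|.  b5=0 t=0,i=1
  ..#..|.  b4=0 t=1,i=9
  ...##|#  b3=1 t=0,i=9
  ...#.|.  b2=0 t=9,i=12
  ....#|.  b1=0 t=1,i=3
  .....|#  b0=1 t=3,i=6
  bits 01100100110011011001001110001001 = 1691194249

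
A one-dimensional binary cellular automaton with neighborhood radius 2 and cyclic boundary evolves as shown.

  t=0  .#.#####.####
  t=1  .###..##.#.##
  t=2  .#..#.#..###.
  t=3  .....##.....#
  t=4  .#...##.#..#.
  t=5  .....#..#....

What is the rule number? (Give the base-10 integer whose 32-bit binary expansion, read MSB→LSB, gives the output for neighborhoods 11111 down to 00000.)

1659968580

  nb #####: next=.  (t=0,i=5, bit31=0)
  nb ####.: next=#  (t=0,i=6, bit30=1)
  nb ###.#: next=#  (t=0,i=7, bit29=1)
  nb ###..: next=.  (t=1,i=3, bit28=0)
  nb ##.##: next=.  (t=0,i=8, bit27=0)
  nb ##.#.: next=.  (t=0,i=0, bit26=0)
  nb ##..#: next=#  (t=1,i=4, bit25=1)
  nb ##...: next=.  (t=3,i=7, bit24=0)
  nb #.###: next=#  (t=0,i=3, bit23=1)
  nb #.##.: next=#  (t=1,i=11, bit22=1)
  nb #.#.#: next=#  (t=0,i=1, bit21=1)
  nb #.#..: next=#  (t=2,i=6, bit20=1)
  nb #..##: next=.  (t=1,i=5, bit19=0)
  nb #..#.: next=.  (t=2,i=0, bit18=0)
  nb #...#: next=.  (t=4,i=3, bit17=0)
  nb #....: next=#  (t=3,i=1, bit16=1)
  nb .####: next=.  (t=0,i=4, bit15=0)
  nb .###.: next=.  (t=1,i=2, bit14=0)
  nb .##.#: next=.  (t=1,i=7, bit13=0)
  nb .##..: next=#  (t=3,i=6, bit12=1)
  nb .#.##: next=#  (t=0,i=2, bit11=1)
  nb .#.#.: next=#  (t=2,i=5, bit10=1)
  nb .#..#: next=.  (t=2,i=2, bit9=0)
  nb .#...: next=.  (t=3,i=0, bit8=0)
  nb ..###: next=.  (t=2,i=9, bit7=0)
  nb ..##.: next=#  (t=1,i=6, bit6=1)
  nb ..#.#: next=.  (t=2,i=4, bit5=0)
  nb ..#..: next=.  (t=2,i=1, bit4=0)
  nb ...##: next=.  (t=3,i=4, bit3=0)
  nb ...#.: next=#  (t=3,i=11, bit2=1)
  nb ....#: next=.  (t=3,i=3, bit1=0)
  nb .....: next=.  (t=3,i=2, bit0=0)
  bits 01100010111100010001110001000100 = 1659968580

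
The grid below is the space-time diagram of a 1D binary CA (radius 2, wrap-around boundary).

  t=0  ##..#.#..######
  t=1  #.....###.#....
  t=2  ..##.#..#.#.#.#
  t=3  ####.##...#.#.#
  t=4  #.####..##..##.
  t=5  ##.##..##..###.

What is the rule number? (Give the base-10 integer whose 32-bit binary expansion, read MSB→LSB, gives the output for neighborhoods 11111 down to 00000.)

  #####|.  b31=0 t=0,i=11
  ####.|#  b30=1 t=0,i=0
  ###.#|#  b29=1 t=1,i=8
  ###..|.  b28=0 t=0,i=1
  ##.##|#  b27=1 t=3,i=4
  ##.#.|.  b26=0 t=1,i=9
  ##..#|.  b25=0 t=0,i=2
  ##...|.  b24=0 t=3,i=7
  #.###|.  b23=0 t=3,i=14
  #.##.|#  b22=1 t=3,i=5
  #.#.#|#  b21=1 t=2,i=10
  #.#..|#  b20=1 t=0,i=6
  #..##|#  b19=1 t=0,i=8
  #..#.|.  b18=0 t=0,i=3
  #...#|#  b17=1 t=3,i=8
  #....|#  b16=1 t=1,i=2
  .####|#  b15=1 t=0,i=10
  .###.|.  b14=0 t=1,i=7
  .##.#|#  b13=1 t=2,i=3
  .##..|.  b12=0 t=3,i=6
  .#.##|#  b11=1 t=3,i=13
  .#.#.|.  b10=0 t=0,i=5
  .#..#|#  b9=1 t=0,i=7
  .#...|.  b8=0 t=1,i=1
  ..###|.  b7=0 t=0,i=9
  ..##.|#  b6=1 t=2,i=2
  ..#.#|.  b5=0 t=0,i=4
  ..#..|.  b4=0 t=1,i=0
  ...##|#  b3=1 t=1,i=5
  ...#.|#  b2=1 t=1,i=14
  ....#|.  b1=0 t=1,i=4
  .....|#  b0=1 t=1,i=3
  bits 01101000011110111010101001001101 = 1752934989

1752934989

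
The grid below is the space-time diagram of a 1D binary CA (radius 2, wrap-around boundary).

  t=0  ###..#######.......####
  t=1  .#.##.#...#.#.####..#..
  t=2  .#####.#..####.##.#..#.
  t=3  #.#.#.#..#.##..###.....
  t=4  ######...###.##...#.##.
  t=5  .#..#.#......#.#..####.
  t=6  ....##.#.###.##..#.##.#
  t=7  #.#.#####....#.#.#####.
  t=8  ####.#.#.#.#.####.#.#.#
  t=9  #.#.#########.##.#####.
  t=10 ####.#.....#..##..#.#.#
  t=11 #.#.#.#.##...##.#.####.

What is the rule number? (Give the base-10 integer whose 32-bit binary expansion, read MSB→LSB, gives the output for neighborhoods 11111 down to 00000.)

  #####|.  b31=0 t=0,i=0
  ####.|#  b30=1 t=0,i=1
  ###.#|.  b29=0 t=2,i=5
  ###..|.  b28=0 t=0,i=2
  ##.##|.  b27=0 t=2,i=14
  ##.#.|#  b26=1 t=1,i=5
  ##..#|#  b25=1 t=0,i=3
  ##...|#  b24=1 t=0,i=12
  #.###|.  b23=0 t=1,i=14
  #.##.|#  b22=1 t=1,i=3
  #.#.#|#  b21=1 t=1,i=12
  #.#..|.  b20=0 t=1,i=6
  #..##|#  b19=1 t=0,i=4
  #..#.|.  b18=0 t=1,i=19
  #...#|.  b17=0 t=1,i=8
  #....|.  b16=0 t=0,i=13
  .####|#  b15=1 t=0,i=6
  .###.|.  b14=0 t=3,i=16
  .##.#|#  b13=1 t=1,i=4
  .##..|.  b12=0 t=3,i=12
  .#.##|#  b11=1 t=1,i=2
  .#.#.|#  b10=1 t=1,i=11
  .#..#|.  b9=0 t=2,i=8
  .#...|#  b8=1 t=1,i=7
  ..###|.  b7=0 t=0,i=5
  ..##.|#  b6=1 t=6,i=4
  ..#.#|#  b5=1 t=1,i=1
  ..#..|.  b4=0 t=1,i=20
  ...##|.  b3=0 t=0,i=18
  ...#.|.  b2=0 t=1,i=0
  ....#|#  b1=1 t=0,i=17
  .....|#  b0=1 t=0,i=14
  bits 01000111011010001010110101100011 = 1198042467

1198042467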